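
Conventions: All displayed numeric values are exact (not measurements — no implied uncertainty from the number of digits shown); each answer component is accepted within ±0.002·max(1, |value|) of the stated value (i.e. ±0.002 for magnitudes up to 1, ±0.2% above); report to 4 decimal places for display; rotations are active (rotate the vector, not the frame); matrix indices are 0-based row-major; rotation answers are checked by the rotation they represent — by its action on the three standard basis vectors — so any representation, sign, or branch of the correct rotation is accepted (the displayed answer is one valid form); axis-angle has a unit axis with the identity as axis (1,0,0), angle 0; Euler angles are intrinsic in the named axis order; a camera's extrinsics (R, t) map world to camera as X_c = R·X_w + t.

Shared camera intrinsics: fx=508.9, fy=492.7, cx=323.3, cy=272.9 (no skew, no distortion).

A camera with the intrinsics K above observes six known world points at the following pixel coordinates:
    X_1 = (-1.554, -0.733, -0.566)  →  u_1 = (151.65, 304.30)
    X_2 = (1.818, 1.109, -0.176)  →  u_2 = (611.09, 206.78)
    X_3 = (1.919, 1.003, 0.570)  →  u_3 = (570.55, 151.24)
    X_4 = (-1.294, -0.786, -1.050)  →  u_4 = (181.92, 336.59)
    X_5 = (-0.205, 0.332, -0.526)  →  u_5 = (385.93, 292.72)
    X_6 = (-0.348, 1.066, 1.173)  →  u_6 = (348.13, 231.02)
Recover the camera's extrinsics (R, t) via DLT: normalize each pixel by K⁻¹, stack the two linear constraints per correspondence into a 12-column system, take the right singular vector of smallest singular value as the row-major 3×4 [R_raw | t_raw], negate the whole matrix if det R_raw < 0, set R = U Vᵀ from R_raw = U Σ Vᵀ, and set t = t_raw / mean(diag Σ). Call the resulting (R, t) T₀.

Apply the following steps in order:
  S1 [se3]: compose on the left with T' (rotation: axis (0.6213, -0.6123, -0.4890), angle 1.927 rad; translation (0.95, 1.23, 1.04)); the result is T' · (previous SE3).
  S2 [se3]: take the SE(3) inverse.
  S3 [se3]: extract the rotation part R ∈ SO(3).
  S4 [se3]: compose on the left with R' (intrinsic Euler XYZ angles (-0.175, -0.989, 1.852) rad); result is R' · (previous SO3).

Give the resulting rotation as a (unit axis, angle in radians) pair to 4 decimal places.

rotation (axis_angle) = ((0.9618, 0.2606, 0.0843), 2.3909)

source (pnp_recover): camera pose = R=[0.8654 0.4400 -0.2398; -0.4765 0.5747 -0.6653; -0.1549 0.6900 0.7070], t=(0.3900, -0.4800, 4.0501)
after S1 (compose_se3): R=[0.3272 -0.6346 -0.7002; -0.8877 -0.4604 0.0023; -0.3238 0.6208 -0.7139], t=(-2.9403, 0.0531, 0.5243)
after S2 (invert_se3): R=[0.3272 -0.8877 -0.3238; -0.6346 -0.4604 0.6208; -0.7002 0.0023 -0.7139], t=(1.1791, -2.1669, -1.6846)
after S3 (rot_of_se3): [0.3272 -0.8877 -0.3238; -0.6346 -0.4604 0.6208; -0.7002 0.0023 -0.7139]
after S4 (compose_so3): [0.8701 0.3765 0.3181; 0.4914 -0.6136 -0.6180; -0.0374 0.6941 -0.7189]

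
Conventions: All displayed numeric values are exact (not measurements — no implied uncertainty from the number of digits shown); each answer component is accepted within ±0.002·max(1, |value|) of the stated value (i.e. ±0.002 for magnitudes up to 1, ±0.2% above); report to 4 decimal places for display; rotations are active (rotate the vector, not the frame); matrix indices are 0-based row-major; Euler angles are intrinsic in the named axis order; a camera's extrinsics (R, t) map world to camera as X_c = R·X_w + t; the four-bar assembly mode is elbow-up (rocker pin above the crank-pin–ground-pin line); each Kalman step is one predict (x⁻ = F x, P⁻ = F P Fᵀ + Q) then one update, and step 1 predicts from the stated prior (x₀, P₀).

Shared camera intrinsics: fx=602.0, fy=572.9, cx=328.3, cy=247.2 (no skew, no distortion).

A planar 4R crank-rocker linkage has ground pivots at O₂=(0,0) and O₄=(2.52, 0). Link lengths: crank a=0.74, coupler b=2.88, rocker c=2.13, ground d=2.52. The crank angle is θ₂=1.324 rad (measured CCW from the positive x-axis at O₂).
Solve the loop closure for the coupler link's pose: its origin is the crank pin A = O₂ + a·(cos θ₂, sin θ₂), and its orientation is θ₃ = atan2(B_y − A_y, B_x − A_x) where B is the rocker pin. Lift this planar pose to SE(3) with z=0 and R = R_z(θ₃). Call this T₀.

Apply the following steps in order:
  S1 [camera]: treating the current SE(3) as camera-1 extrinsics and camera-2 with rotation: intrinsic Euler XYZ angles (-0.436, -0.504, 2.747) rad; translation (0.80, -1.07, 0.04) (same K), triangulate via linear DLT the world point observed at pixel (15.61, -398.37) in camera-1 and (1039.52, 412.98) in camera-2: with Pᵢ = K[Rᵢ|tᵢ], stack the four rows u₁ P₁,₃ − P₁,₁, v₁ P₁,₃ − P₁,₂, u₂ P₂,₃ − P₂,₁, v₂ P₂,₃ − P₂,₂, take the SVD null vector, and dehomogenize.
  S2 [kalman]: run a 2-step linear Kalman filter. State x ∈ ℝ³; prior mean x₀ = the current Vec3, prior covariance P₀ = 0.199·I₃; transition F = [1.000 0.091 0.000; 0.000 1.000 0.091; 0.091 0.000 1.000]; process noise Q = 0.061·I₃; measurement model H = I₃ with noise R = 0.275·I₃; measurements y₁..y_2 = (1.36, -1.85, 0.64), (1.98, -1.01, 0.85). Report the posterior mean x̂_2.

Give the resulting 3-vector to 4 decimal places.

result = (0.5211, -1.2383, 0.9610)

source (fourbar_fk): coupler pose = R=[0.8729 -0.4879 0.0000; 0.4879 0.8729 0.0000; 0.0000 0.0000 1.0000], t=(0.1808, 0.7176, 0.0000)
after S1 (triangulate): (-1.8692, -1.5289, 1.3569)
after S2 (kf_track): (0.5211, -1.2383, 0.9610)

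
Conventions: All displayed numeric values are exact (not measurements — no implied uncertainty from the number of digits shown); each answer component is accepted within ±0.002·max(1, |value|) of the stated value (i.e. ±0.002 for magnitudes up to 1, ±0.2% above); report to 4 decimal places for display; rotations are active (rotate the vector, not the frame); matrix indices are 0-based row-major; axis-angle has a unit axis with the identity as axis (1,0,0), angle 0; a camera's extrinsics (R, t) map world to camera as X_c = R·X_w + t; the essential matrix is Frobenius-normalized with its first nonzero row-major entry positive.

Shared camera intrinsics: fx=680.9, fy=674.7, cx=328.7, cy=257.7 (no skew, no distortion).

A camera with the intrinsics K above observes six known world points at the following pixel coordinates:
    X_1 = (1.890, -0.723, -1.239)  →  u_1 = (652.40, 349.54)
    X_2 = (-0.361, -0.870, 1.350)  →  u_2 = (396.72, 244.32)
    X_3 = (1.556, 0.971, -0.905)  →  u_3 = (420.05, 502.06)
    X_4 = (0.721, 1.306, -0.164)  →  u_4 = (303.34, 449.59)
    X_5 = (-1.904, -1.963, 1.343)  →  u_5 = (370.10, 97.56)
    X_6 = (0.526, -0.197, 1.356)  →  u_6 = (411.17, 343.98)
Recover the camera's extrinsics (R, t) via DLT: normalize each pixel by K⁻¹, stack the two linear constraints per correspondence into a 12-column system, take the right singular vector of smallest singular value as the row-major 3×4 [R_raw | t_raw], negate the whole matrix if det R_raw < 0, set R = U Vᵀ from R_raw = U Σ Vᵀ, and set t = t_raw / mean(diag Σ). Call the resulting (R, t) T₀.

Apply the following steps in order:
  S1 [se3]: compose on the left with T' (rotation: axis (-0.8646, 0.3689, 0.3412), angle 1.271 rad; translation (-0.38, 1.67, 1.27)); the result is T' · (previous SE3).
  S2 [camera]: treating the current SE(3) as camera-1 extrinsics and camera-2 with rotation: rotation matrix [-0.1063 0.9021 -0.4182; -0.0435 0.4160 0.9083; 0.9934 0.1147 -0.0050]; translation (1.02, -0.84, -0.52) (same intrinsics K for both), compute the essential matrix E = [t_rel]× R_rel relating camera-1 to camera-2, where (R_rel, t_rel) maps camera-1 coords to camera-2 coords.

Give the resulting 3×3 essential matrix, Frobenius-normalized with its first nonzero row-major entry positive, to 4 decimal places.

source (pnp_recover): camera pose = R=[0.6796 -0.7320 0.0480; 0.6768 0.6509 0.3439; -0.2830 -0.2012 0.9378], t=(0.2800, 0.1999, 5.8293)
after S1 (compose_se3): R=[0.1450 -0.9893 -0.0143; 0.0747 -0.0035 0.9972; -0.9866 -0.1456 0.0734], t=(0.5828, 7.1087, 3.1653)
after S2 (essential): [0.0558 -0.1925 0.5610; -0.1650 -0.0990 0.3701; -0.6791 0.0988 -0.0140]

matrix = [0.0558 -0.1925 0.5610; -0.1650 -0.0990 0.3701; -0.6791 0.0988 -0.0140]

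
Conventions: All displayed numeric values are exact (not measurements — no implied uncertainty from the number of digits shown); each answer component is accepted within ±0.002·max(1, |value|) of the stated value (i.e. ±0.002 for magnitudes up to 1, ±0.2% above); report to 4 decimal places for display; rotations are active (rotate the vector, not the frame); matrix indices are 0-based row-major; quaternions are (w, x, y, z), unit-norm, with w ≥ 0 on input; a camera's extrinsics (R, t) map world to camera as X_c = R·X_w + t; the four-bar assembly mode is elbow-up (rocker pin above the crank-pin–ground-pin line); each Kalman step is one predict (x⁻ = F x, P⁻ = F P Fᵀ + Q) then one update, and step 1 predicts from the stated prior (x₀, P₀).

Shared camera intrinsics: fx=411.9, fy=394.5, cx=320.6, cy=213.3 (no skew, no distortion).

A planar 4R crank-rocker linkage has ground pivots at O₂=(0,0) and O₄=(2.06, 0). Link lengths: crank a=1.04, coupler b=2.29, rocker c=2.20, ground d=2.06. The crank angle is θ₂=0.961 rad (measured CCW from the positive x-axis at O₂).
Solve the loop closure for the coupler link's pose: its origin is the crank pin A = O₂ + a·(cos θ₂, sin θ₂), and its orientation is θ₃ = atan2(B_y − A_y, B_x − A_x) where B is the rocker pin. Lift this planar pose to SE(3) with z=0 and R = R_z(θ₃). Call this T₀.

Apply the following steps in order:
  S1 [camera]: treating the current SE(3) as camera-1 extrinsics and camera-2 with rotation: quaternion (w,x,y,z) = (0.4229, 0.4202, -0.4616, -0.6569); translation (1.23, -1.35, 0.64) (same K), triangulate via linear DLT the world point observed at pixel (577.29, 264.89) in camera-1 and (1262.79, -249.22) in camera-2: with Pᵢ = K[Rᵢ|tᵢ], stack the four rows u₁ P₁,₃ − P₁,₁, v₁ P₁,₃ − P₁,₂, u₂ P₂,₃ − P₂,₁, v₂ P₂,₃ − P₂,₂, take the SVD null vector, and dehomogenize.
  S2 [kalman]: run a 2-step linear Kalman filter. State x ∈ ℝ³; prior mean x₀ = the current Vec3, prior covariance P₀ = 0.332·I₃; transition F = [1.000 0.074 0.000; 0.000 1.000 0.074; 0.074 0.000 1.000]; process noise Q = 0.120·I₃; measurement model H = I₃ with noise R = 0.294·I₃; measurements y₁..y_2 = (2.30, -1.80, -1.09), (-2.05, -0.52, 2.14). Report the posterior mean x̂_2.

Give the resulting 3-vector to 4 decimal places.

source (fourbar_fk): coupler pose = R=[0.8209 -0.5711 0.0000; 0.5711 0.8209 0.0000; 0.0000 0.0000 1.0000], t=(0.5956, 0.8526, 0.0000)
after S1 (triangulate): (-0.7017, -0.4759, 0.4676)
after S2 (kf_track): (-0.5034, -0.9041, 0.8502)

result = (-0.5034, -0.9041, 0.8502)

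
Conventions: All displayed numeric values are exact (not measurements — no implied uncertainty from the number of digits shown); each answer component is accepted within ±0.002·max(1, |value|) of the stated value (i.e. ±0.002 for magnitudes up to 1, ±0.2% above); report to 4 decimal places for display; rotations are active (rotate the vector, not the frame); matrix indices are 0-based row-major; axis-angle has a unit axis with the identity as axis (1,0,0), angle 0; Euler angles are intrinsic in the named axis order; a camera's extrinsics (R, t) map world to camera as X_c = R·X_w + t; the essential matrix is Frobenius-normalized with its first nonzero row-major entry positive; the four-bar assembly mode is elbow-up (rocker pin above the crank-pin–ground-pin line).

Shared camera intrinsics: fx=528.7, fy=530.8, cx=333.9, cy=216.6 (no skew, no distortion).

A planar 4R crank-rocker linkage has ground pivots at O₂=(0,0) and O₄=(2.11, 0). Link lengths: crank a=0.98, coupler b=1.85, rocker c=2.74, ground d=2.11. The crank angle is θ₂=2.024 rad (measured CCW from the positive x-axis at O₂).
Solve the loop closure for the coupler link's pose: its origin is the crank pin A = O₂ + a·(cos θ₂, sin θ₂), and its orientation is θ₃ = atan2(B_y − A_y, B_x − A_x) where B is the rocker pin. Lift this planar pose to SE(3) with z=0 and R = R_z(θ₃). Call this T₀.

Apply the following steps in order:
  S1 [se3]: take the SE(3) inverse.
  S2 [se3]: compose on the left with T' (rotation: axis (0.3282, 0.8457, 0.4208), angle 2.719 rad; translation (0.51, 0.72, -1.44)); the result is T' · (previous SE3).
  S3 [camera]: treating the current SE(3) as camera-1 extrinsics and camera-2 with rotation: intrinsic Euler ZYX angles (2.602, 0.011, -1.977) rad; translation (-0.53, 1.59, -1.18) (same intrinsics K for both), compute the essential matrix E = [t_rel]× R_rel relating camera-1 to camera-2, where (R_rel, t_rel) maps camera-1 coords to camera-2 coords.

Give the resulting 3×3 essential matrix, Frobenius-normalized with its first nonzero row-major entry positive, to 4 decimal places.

matrix = [0.2747 0.5819 0.0100; 0.1077 -0.3333 0.2696; 0.4227 -0.0407 0.4584]

source (fourbar_fk): coupler pose = R=[0.6092 -0.7930 0.0000; 0.7930 0.6092 0.0000; 0.0000 0.0000 1.0000], t=(-0.4291, 0.8811, 0.0000)
after S1 (invert_se3): R=[0.6092 0.7930 0.0000; -0.7930 0.6092 -0.0000; 0.0000 0.0000 1.0000], t=(-0.4373, -0.8770, 0.0000)
after S2 (compose_se3): R=[-0.7141 -0.3417 0.6109; 0.0673 0.8352 0.5458; -0.6968 0.4309 -0.5735], t=(0.5047, 0.0130, -2.1186)
after S3 (essential): [0.2747 0.5819 0.0100; 0.1077 -0.3333 0.2696; 0.4227 -0.0407 0.4584]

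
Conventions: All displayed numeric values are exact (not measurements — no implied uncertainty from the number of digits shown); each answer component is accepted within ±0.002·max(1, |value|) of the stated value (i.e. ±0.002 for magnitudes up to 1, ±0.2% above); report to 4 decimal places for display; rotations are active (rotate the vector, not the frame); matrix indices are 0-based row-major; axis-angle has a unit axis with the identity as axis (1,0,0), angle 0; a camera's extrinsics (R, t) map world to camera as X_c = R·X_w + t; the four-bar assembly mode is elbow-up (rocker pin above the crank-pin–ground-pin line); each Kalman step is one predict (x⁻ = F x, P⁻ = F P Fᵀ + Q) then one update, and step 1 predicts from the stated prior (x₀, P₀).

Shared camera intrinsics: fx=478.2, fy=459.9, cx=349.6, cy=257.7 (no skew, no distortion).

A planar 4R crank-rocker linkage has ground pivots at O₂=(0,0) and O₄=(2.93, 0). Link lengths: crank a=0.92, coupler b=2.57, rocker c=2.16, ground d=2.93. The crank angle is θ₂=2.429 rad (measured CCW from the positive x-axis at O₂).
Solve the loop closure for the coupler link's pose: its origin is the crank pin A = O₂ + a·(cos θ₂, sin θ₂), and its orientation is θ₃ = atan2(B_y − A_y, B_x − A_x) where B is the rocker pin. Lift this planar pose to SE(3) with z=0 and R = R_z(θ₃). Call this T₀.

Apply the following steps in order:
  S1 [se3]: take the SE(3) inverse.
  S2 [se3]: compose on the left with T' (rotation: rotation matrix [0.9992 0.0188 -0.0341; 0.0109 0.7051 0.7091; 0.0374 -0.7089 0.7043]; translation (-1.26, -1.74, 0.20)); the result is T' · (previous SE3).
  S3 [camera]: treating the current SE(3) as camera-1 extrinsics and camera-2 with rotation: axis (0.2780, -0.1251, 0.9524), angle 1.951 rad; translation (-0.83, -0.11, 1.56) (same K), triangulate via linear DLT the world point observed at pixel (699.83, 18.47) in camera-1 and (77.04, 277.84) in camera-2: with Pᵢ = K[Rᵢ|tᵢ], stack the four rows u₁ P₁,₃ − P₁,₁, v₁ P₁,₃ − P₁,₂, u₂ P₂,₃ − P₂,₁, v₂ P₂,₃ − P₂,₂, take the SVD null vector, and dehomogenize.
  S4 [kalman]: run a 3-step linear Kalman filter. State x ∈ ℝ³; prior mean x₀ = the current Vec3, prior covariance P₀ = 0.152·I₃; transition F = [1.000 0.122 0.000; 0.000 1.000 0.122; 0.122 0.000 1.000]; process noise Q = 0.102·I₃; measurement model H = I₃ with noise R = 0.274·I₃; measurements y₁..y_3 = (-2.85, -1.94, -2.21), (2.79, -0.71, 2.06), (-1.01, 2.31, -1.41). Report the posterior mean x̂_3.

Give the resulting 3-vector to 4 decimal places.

result = (0.0782, 0.8112, -0.1163)

source (fourbar_fk): coupler pose = R=[0.9009 -0.4340 0.0000; 0.4340 0.9009 0.0000; 0.0000 0.0000 1.0000], t=(-0.6961, 0.6015, 0.0000)
after S1 (invert_se3): R=[0.9009 0.4340 0.0000; -0.4340 0.9009 0.0000; 0.0000 0.0000 1.0000], t=(0.3661, -0.8440, 0.0000)
after S2 (compose_se3): R=[0.8921 0.4506 -0.0341; -0.2961 0.6399 0.7091; 0.3413 -0.6224 0.7043], t=(-0.9100, -2.3311, 0.8120)
after S3 (triangulate): (1.6991, 1.3976, 1.5513)
after S4 (kf_track): (0.0782, 0.8112, -0.1163)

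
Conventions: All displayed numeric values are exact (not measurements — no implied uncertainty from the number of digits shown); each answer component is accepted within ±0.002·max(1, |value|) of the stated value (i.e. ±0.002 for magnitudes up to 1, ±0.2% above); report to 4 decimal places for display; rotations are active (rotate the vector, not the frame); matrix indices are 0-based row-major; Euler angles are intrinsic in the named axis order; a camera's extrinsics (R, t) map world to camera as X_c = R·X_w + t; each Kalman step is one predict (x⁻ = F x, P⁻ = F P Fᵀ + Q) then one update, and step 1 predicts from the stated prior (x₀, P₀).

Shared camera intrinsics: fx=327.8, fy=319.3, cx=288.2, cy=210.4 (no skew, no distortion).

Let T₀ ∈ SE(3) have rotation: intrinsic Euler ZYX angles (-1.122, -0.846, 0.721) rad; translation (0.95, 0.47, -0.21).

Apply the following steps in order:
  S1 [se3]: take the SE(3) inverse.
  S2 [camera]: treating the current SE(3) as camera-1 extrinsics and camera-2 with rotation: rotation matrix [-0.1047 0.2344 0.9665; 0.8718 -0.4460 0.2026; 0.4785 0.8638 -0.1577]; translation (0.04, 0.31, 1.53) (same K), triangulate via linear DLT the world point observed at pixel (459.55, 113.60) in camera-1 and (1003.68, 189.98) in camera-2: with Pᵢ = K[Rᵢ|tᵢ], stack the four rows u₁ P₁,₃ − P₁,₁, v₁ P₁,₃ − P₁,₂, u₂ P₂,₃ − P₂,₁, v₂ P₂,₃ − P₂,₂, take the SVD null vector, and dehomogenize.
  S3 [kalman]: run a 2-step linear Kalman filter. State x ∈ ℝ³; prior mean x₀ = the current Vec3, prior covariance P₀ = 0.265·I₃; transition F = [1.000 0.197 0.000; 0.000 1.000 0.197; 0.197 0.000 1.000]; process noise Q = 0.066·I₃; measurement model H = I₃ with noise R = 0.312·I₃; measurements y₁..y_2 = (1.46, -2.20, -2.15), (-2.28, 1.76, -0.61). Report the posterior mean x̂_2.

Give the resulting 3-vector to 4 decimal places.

result = (-0.9115, -0.0716, -0.4903)

after S1 (invert_se3): R=[0.2877 -0.5973 0.7486; 0.4623 0.7712 0.4377; -0.8387 0.2202 0.4980], t=(0.1647, -0.7098, 0.7979)
after S2 (triangulate): (-0.8670, -0.2445, 1.4493)
after S3 (kf_track): (-0.9115, -0.0716, -0.4903)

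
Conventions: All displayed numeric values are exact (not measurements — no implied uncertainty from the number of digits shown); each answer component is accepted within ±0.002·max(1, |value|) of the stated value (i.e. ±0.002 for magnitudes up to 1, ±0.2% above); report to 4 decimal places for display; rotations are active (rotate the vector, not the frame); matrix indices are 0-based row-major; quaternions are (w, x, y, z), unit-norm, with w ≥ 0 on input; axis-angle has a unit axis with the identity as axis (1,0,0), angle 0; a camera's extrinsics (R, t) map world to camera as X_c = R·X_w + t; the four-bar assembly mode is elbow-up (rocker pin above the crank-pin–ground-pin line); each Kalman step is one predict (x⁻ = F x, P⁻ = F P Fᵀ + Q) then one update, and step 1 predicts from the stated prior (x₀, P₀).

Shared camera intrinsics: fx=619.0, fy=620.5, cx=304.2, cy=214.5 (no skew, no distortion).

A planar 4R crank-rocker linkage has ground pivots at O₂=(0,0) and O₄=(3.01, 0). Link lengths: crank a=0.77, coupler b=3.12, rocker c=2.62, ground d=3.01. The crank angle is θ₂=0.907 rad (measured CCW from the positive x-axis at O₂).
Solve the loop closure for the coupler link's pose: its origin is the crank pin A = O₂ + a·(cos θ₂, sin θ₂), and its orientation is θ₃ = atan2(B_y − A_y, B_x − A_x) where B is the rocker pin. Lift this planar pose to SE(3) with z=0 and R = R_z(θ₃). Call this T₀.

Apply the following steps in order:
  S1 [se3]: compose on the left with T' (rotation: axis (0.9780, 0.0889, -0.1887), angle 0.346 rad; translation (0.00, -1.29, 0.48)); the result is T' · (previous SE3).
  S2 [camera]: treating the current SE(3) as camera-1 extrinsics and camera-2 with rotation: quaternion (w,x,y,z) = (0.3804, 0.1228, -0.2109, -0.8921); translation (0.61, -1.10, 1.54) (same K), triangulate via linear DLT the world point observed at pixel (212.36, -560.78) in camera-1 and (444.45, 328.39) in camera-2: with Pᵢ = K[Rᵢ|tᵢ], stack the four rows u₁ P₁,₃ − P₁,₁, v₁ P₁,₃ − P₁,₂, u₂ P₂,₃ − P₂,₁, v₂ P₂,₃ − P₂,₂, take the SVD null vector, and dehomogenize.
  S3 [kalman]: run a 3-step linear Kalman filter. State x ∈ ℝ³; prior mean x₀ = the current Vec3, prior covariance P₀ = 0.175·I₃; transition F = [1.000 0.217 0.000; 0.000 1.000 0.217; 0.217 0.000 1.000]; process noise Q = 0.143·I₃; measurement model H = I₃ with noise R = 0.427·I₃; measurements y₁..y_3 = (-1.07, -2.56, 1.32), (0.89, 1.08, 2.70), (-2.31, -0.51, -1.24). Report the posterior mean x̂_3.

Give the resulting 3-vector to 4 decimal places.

result = (-1.3603, -0.1128, 0.3434)

source (fourbar_fk): coupler pose = R=[0.7650 -0.6440 0.0000; 0.6440 0.7650 0.0000; 0.0000 0.0000 1.0000], t=(0.4744, 0.6065, 0.0000)
after S1 (compose_se3): R=[0.8076 -0.5894 0.0192; 0.5611 0.7579 -0.3327; 0.1815 0.2794 0.9428], t=(0.5151, -0.7471, 0.6611)
after S2 (triangulate): (-1.2846, -0.3744, 1.5943)
after S3 (kf_track): (-1.3603, -0.1128, 0.3434)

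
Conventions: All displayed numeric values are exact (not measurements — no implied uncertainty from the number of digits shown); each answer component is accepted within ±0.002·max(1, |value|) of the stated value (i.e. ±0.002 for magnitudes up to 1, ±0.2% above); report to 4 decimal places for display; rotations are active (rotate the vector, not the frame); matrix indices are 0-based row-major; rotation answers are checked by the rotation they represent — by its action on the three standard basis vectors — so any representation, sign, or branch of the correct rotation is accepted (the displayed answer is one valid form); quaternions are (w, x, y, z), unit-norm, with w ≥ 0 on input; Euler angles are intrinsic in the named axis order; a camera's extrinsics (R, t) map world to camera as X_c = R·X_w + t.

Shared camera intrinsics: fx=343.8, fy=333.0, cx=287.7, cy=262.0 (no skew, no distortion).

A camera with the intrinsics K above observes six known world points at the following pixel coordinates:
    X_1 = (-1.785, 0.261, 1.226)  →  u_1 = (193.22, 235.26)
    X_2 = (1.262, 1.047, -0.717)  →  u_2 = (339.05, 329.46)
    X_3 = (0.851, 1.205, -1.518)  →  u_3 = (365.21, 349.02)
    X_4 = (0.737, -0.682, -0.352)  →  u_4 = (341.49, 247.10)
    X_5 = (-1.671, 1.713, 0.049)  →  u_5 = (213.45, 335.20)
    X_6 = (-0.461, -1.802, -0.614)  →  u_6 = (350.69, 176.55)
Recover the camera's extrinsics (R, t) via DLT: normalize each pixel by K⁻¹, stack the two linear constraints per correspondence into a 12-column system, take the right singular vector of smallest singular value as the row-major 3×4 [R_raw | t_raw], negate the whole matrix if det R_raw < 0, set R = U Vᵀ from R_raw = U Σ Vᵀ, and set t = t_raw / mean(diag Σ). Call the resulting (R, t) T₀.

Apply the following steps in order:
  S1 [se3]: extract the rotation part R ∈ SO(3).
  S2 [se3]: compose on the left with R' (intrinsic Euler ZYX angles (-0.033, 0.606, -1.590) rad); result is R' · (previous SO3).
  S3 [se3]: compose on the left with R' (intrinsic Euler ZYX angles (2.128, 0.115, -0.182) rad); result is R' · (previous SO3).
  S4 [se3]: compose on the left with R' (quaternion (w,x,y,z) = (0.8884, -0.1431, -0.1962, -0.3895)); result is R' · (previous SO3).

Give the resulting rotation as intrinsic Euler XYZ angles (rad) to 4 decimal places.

source (pnp_recover): camera pose = R=[0.4882 -0.3417 -0.8030; 0.2626 0.9350 -0.2381; 0.8322 -0.0946 0.5463], t=(0.2800, 0.0300, 6.9008)
after S1 (rot_of_se3): [0.4882 -0.3417 -0.8030; 0.2626 0.9350 -0.2381; 0.8322 -0.0946 0.5463]
after S2 (compose_so3): [0.2698 -0.8156 -0.5119; 0.8186 -0.0857 0.5679; -0.5071 -0.5723 0.6445]
after S3 (compose_so3): [-0.7079 0.6211 -0.3364; -0.2127 -0.6416 -0.7370; -0.6735 -0.4501 0.5863]
after S4 (compose_so3): [-0.4380 0.0115 -0.8989; 0.0365 -0.9989 -0.0306; -0.8982 -0.0462 0.4371]

rotation (euler_xyz) = (0.0698, -1.1172, -3.1153)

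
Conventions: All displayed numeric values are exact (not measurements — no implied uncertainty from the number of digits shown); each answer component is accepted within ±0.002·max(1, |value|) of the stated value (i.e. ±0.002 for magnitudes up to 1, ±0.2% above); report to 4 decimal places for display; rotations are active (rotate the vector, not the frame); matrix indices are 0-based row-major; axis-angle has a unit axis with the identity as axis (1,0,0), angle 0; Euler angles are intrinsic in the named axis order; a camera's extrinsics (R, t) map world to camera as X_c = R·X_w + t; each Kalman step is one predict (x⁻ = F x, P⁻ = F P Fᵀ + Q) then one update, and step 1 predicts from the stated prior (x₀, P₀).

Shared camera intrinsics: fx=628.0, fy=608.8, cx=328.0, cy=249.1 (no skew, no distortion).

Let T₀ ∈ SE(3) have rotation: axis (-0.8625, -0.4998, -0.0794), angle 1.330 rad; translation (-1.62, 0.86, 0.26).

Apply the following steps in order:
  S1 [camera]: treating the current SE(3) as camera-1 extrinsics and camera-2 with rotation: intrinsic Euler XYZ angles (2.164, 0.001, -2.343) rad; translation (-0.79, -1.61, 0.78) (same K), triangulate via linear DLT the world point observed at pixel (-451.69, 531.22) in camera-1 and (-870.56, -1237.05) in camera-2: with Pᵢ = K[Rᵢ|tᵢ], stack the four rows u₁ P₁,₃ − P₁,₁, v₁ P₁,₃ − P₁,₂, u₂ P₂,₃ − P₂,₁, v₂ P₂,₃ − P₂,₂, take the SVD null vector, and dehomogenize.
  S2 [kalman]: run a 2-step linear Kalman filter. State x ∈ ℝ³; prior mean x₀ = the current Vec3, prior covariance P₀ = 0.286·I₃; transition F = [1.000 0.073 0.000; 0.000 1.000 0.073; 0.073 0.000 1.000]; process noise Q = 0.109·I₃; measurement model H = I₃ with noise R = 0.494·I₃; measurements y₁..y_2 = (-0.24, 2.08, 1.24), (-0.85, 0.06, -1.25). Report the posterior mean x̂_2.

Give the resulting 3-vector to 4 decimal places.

after S1 (triangulate): (0.2859, -1.6341, 0.7573)
after S2 (kf_track): (-0.3529, 0.0470, 0.1009)

result = (-0.3529, 0.0470, 0.1009)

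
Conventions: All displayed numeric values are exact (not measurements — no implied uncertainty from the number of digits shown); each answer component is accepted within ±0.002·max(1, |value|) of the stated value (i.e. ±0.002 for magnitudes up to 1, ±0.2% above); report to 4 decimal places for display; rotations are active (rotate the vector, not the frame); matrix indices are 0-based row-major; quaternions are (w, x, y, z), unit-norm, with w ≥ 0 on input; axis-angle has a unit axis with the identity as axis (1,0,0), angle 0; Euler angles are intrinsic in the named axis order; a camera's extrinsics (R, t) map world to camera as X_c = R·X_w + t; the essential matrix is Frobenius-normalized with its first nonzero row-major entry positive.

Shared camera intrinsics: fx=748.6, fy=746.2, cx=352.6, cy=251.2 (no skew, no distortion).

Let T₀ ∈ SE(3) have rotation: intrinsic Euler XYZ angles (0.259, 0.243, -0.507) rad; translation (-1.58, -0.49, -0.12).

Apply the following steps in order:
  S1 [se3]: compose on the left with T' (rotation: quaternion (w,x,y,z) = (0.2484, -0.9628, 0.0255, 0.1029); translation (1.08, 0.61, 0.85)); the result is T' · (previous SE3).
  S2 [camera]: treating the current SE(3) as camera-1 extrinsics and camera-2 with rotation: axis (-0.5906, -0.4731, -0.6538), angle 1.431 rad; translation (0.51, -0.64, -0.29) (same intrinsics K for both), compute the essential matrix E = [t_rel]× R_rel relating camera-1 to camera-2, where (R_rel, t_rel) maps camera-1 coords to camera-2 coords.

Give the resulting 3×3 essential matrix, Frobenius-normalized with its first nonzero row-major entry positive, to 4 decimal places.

after S1 (compose_se3): R=[0.9319 0.3524 0.0861; 0.2069 -0.7112 0.6718; 0.2980 -0.6082 -0.7357], t=(-0.3931, 0.9777, 1.5176)
after S2 (essential): [0.0566 0.1882 -0.2549; -0.6246 -0.2854 0.0487; -0.2336 0.2602 -0.5478]

matrix = [0.0566 0.1882 -0.2549; -0.6246 -0.2854 0.0487; -0.2336 0.2602 -0.5478]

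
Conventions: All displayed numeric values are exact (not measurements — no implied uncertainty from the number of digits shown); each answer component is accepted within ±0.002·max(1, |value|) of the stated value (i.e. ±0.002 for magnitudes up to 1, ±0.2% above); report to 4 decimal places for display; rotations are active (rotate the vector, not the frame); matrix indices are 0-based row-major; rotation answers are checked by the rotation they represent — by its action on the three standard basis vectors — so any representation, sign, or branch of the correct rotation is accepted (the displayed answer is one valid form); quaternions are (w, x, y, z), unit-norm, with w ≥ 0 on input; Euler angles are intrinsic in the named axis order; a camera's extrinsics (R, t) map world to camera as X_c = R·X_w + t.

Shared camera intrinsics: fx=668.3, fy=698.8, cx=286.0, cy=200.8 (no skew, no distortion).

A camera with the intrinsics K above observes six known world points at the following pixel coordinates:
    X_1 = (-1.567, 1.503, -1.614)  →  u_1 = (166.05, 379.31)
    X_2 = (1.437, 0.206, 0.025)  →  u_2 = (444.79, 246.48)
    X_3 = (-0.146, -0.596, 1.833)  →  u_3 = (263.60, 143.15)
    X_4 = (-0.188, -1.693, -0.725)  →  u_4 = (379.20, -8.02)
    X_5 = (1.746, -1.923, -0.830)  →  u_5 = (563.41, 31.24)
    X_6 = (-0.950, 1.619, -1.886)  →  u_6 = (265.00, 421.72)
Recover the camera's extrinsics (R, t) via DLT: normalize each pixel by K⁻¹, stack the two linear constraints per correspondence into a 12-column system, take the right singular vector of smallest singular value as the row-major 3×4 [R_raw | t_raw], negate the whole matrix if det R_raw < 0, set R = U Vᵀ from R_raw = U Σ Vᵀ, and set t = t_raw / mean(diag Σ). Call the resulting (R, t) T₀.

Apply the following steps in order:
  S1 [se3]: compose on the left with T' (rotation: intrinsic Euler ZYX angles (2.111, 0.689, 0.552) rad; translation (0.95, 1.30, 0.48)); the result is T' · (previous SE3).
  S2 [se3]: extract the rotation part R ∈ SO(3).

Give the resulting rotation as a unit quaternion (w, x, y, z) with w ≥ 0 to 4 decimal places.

source (pnp_recover): camera pose = R=[0.9138 -0.1994 -0.3540; 0.2113 0.9774 -0.0051; 0.3470 -0.0701 0.9352], t=(0.3900, -0.0500, 6.4500)
after S1 (compose_se3): R=[-0.4938 -0.8142 0.3054; 0.8274 -0.3320 0.4529; -0.2674 0.4763 0.8376], t=(1.9452, 6.2998, 4.4510)
after S2 (rot_of_se3): [-0.4938 -0.8142 0.3054; 0.8274 -0.3320 0.4529; -0.2674 0.4763 0.8376]

rotation (quat) = (0.5029, 0.0116, 0.2847, 0.8160)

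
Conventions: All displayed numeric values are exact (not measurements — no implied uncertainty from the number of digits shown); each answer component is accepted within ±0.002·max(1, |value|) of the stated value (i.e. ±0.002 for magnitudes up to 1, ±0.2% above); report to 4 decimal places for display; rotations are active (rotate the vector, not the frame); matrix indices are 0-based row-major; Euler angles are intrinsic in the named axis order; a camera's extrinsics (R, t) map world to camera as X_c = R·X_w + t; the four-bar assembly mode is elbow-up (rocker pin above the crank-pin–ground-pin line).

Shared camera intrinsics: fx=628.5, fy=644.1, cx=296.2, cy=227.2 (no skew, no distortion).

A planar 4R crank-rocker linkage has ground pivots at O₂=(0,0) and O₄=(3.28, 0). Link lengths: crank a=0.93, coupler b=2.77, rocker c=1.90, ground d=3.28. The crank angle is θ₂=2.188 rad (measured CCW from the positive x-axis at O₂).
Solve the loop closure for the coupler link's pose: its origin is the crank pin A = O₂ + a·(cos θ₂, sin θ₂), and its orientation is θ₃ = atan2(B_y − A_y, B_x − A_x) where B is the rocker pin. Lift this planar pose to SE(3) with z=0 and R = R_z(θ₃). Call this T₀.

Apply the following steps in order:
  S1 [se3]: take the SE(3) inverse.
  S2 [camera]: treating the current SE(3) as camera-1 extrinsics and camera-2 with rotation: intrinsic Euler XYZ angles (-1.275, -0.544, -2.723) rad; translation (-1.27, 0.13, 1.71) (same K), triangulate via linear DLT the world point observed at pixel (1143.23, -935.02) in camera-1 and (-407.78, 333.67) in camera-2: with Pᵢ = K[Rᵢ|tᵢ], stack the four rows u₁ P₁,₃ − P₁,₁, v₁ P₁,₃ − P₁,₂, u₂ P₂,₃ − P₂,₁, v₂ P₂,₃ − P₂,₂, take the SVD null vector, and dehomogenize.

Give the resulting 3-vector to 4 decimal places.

result = (0.6196, -0.1296, 0.6479)

source (fourbar_fk): coupler pose = R=[0.9624 -0.2716 0.0000; 0.2716 0.9624 0.0000; 0.0000 0.0000 1.0000], t=(-0.5382, 0.7584, 0.0000)
after S1 (invert_se3): R=[0.9624 0.2716 0.0000; -0.2716 0.9624 0.0000; 0.0000 0.0000 1.0000], t=(0.3121, -0.8761, 0.0000)
after S2 (triangulate): (0.6196, -0.1296, 0.6479)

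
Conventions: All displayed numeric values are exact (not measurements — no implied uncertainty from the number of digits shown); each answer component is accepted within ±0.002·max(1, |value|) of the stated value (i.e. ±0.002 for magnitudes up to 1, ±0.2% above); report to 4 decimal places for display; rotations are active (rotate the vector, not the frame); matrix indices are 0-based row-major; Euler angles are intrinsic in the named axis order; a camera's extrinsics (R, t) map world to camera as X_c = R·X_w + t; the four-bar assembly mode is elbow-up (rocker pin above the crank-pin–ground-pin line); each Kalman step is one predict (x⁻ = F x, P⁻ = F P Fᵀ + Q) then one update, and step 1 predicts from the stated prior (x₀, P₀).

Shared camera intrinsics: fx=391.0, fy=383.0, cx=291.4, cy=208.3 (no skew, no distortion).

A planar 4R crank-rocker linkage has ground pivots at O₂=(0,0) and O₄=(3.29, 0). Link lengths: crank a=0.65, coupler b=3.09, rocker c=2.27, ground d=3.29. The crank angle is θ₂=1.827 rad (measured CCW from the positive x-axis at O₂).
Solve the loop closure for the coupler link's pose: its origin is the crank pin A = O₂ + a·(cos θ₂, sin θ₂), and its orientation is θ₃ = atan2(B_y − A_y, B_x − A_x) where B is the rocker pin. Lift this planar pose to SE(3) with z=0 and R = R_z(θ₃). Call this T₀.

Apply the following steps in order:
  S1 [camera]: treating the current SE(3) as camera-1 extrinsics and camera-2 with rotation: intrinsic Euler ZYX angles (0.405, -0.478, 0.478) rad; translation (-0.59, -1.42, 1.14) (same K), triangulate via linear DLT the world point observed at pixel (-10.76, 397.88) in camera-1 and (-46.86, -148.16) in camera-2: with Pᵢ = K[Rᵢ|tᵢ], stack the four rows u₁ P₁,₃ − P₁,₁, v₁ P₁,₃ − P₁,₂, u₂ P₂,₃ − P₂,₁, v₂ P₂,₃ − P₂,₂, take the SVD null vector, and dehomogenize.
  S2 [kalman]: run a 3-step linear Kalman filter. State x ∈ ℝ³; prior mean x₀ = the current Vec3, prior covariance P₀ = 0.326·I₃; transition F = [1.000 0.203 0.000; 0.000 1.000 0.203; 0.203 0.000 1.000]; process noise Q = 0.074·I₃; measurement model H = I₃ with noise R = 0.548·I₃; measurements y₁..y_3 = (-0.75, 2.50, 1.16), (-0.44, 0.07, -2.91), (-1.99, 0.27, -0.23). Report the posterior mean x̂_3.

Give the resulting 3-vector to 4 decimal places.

source (fourbar_fk): coupler pose = R=[0.8724 -0.4888 0.0000; 0.4888 0.8724 0.0000; 0.0000 0.0000 1.0000], t=(-0.1647, 0.6288, 0.0000)
after S1 (triangulate): (-0.8810, 0.7147, 1.6598)
after S2 (kf_track): (-1.0104, 0.6723, -0.5238)

result = (-1.0104, 0.6723, -0.5238)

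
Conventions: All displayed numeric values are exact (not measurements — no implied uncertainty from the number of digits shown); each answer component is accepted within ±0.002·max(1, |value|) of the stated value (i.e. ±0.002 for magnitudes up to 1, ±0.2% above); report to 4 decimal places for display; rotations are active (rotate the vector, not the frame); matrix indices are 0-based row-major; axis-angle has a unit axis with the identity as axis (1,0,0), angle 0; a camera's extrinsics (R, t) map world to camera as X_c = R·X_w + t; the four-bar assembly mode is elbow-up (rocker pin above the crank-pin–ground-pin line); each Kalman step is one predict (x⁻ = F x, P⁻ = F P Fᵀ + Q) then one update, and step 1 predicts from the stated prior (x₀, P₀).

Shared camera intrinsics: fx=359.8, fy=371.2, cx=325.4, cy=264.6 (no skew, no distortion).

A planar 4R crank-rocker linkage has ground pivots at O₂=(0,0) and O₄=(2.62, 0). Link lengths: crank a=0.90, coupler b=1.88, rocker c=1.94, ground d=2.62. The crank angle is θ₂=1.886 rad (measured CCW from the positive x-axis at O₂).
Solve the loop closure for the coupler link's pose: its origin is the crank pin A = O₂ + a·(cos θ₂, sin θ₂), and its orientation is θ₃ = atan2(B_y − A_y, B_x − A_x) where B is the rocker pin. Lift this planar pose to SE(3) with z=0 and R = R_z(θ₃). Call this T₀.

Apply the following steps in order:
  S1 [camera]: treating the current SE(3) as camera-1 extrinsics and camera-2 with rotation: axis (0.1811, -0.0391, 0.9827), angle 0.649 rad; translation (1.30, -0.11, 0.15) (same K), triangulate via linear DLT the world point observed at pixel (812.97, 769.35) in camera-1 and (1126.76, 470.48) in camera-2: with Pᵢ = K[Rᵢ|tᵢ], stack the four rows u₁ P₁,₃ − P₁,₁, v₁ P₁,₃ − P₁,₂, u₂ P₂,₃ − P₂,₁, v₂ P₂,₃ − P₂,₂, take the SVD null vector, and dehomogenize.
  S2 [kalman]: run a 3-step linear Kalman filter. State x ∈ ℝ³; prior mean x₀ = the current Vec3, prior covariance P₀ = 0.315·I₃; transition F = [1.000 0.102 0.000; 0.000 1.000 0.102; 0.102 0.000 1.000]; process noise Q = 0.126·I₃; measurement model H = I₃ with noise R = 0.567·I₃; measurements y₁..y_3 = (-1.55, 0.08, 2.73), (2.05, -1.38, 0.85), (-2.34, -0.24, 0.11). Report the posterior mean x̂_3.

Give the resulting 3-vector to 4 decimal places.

result = (-0.3752, -0.3765, 0.9192)

source (fourbar_fk): coupler pose = R=[0.9275 -0.3738 0.0000; 0.3738 0.9275 0.0000; 0.0000 0.0000 1.0000], t=(-0.2790, 0.8557, 0.0000)
after S1 (triangulate): (1.7327, -0.1311, 1.0162)
after S2 (kf_track): (-0.3752, -0.3765, 0.9192)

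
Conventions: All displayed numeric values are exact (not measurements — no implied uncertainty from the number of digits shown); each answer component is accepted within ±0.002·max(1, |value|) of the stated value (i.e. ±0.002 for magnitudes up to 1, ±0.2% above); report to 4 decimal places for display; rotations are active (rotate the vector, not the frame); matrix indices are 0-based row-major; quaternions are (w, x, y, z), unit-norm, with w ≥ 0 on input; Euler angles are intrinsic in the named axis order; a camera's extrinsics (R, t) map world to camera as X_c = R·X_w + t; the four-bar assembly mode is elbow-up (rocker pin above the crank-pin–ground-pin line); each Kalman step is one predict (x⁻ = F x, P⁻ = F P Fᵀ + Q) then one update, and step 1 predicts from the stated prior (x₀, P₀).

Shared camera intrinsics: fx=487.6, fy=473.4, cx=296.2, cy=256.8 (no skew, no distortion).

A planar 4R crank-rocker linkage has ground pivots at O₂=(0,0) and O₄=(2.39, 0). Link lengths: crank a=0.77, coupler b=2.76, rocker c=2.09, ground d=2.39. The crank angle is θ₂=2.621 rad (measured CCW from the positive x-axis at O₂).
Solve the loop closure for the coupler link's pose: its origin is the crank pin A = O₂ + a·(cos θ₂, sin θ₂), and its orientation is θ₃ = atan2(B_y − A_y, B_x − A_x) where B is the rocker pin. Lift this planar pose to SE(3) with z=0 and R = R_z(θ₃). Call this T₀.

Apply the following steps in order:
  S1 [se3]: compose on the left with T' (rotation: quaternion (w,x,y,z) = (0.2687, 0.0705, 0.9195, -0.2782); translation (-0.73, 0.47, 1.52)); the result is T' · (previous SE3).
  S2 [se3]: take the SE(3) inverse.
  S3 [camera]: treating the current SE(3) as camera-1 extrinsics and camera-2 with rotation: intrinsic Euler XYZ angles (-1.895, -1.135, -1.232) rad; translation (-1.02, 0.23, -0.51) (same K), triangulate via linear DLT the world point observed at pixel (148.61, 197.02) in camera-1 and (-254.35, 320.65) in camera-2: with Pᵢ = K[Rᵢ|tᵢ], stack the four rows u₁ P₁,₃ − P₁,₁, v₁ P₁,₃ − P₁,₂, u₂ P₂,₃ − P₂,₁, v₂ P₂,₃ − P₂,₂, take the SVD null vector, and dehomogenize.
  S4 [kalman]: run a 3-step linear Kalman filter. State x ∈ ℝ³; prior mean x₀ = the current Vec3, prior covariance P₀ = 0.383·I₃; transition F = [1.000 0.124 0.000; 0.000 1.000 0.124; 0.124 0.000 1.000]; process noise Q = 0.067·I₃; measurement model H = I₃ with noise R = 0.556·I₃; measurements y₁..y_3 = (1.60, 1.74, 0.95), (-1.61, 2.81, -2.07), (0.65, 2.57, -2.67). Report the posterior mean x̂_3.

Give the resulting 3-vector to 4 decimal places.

result = (0.5081, 1.3537, -0.8829)

source (fourbar_fk): coupler pose = R=[0.8258 -0.5639 0.0000; 0.5639 0.8258 0.0000; 0.0000 0.0000 1.0000], t=(-0.6680, 0.3830, 0.0000)
after S1 (compose_se3): R=[-0.5409 0.7074 0.4549; 0.4547 0.7010 -0.5495; -0.7076 -0.0904 -0.7008], t=(-0.0582, 0.8032, 1.6948)
after S2 (invert_se3): R=[-0.5409 0.4547 -0.7076; 0.7074 0.7010 -0.0904; 0.4549 -0.5495 -0.7008], t=(0.8026, -0.3686, 1.6556)
after S3 (triangulate): (1.4809, -1.4521, 0.3130)
after S4 (kf_track): (0.5081, 1.3537, -0.8829)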